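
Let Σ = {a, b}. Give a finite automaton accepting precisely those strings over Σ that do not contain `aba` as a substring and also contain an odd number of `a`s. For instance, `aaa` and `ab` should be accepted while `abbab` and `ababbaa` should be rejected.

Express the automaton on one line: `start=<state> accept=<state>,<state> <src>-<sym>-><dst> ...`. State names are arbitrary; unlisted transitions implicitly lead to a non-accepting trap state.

Run two small machines in parallel and take their product. The first has 4 states tracking partial matches of the forbidden pattern `aba`; the second has 2 states tracking the count of `a`s modulo 2. A product state is a pair (one from each), accepting exactly when both do. Equivalent product states are then merged.
        a   b  
>  q0   q1  q0 
 * q1   q2  q3 
   q2   q1  q4 
 * q3   q5  q6 
   q4   q5  q0 
   q5   q5  q5 
 * q6   q2  q6 
(> = start, * = accepting)

start=q0 accept=q1,q3,q6 q0-a->q1 q0-b->q0 q1-a->q2 q1-b->q3 q2-a->q1 q2-b->q4 q3-a->q5 q3-b->q6 q4-a->q5 q4-b->q0 q5-a->q5 q5-b->q5 q6-a->q2 q6-b->q6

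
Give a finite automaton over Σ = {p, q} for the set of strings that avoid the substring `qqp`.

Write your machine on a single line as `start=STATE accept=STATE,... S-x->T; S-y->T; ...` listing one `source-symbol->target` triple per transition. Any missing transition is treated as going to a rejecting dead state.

This is the complement of 'contains `qqp`'. Use the same substring-matching states — s0 through s3 holding how much of `qqp` has just been matched — but flip the accepting set: everything except the trap s3 accepts.
With 4 states:
        p   q  
>* s0   s0  s1 
 * s1   s0  s2 
 * s2   s3  s2 
   s3   s3  s3 
(> = start, * = accepting)

start=s0; accept=s0,s1,s2; s0-p->s0; s0-q->s1; s1-p->s0; s1-q->s2; s2-p->s3; s2-q->s2; s3-p->s3; s3-q->s3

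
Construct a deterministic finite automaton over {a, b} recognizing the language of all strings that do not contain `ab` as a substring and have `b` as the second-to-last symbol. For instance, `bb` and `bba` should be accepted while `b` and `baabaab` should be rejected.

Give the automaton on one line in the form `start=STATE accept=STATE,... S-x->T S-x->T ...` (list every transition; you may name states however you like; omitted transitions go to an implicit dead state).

Handle the two conditions separately and then intersect. The first has 3 states tracking partial matches of the forbidden pattern `ab`; the second has 7 states tracking the last 2 symbols read. A product state is a pair (one from each), accepting exactly when both do.
A 10-state machine:
        a   b  
>  q0   q1  q2 
   q1   q3  q4 
   q2   q5  q6 
   q3   q3  q4 
   q4   q7  q8 
 * q5   q3  q4 
 * q6   q5  q6 
   q7   q9  q4 
   q8   q7  q8 
   q9   q9  q4 
(> = start, * = accepting)

start=q0 accept=q5,q6 q0-a->q1 q0-b->q2 q1-a->q3 q1-b->q4 q2-a->q5 q2-b->q6 q3-a->q3 q3-b->q4 q4-a->q7 q4-b->q8 q5-a->q3 q5-b->q4 q6-a->q5 q6-b->q6 q7-a->q9 q7-b->q4 q8-a->q7 q8-b->q8 q9-a->q9 q9-b->q4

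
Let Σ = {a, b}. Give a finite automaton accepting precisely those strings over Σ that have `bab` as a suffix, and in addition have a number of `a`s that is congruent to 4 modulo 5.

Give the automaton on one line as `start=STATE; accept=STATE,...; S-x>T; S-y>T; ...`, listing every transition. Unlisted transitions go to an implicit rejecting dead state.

start=s0; accept=s7; s0-a>s1; s0-b>s0; s1-a>s2; s1-b>s1; s2-a>s3; s2-b>s2; s3-a>s4; s3-b>s5; s4-a>s0; s4-b>s4; s5-a>s6; s5-b>s5; s6-a>s0; s6-b>s7; s7-a>s0; s7-b>s4

Run two small machines in parallel and take their product. The first has 4 states tracking how much of the suffix `bab` has currently been matched; the second has 5 states tracking the count of `a`s modulo 5. A product state is a pair (one from each), accepting exactly when both do. Equivalent product states are then merged.
With 8 states:
        a   b  
>  s0   s1  s0 
   s1   s2  s1 
   s2   s3  s2 
   s3   s4  s5 
   s4   s0  s4 
   s5   s6  s5 
   s6   s0  s7 
 * s7   s0  s4 
(> = start, * = accepting)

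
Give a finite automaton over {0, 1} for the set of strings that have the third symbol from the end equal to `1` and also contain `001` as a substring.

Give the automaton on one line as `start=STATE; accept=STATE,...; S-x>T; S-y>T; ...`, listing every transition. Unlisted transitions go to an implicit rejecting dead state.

start=A; accept=R,S,T,U; A-0>B; A-1>C; B-0>D; B-1>E; C-0>F; C-1>G; D-0>H; D-1>I; E-0>J; E-1>K; F-0>L; F-1>M; G-0>N; G-1>O; H-0>H; H-1>I; I-0>P; I-1>Q; J-0>L; J-1>M; K-0>N; K-1>O; L-0>H; L-1>I; M-0>J; M-1>K; N-0>L; N-1>M; O-0>N; O-1>O; P-0>R; P-1>S; Q-0>T; Q-1>U; R-0>V; R-1>I; S-0>P; S-1>Q; T-0>R; T-1>S; U-0>T; U-1>U; V-0>V; V-1>I

Handle the two conditions separately and then intersect. The first has 15 states tracking the last 3 symbols read; the second has 4 states tracking whether and how much of `001` has been seen. A product state is a pair (one from each), accepting exactly when both do.
       0  1 
>  A   B  C 
   B   D  E 
   C   F  G 
   D   H  I 
   E   J  K 
   F   L  M 
   G   N  O 
   H   H  I 
   I   P  Q 
   J   L  M 
   K   N  O 
   L   H  I 
   M   J  K 
   N   L  M 
   O   N  O 
   P   R  S 
   Q   T  U 
 * R   V  I 
 * S   P  Q 
 * T   R  S 
 * U   T  U 
   V   V  I 
(> = start, * = accepting)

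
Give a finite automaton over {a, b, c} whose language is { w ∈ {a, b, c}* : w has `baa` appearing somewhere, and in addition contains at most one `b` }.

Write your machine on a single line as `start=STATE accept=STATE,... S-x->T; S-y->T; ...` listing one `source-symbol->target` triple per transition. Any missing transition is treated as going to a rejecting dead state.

Build one automaton per condition and run them in lockstep. The first has 4 states tracking whether and how much of `baa` has been seen; the second has 3 states tracking the count of `b`s, saturating at 2. A product state is a pair (one from each), accepting exactly when both do.
A 9-state machine:
        a   b   c  
>  S0   S0  S1  S0 
   S1   S2  S3  S4 
   S2   S5  S3  S4 
   S3   S6  S3  S7 
   S4   S4  S3  S4 
 * S5   S5  S8  S5 
   S6   S8  S3  S7 
   S7   S7  S3  S7 
   S8   S8  S8  S8 
(> = start, * = accepting)

start=S0; accept=S5; S0-a->S0; S0-b->S1; S0-c->S0; S1-a->S2; S1-b->S3; S1-c->S4; S2-a->S5; S2-b->S3; S2-c->S4; S3-a->S6; S3-b->S3; S3-c->S7; S4-a->S4; S4-b->S3; S4-c->S4; S5-a->S5; S5-b->S8; S5-c->S5; S6-a->S8; S6-b->S3; S6-c->S7; S7-a->S7; S7-b->S3; S7-c->S7; S8-a->S8; S8-b->S8; S8-c->S8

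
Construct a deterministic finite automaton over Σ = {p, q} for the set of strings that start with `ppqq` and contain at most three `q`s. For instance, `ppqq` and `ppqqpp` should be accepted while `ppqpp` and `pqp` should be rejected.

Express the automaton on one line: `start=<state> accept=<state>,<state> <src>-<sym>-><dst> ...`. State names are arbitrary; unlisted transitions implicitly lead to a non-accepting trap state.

start=A accept=I,K A-p->B A-q->C B-p->D B-q->C C-p->C C-q->E D-p->F D-q->G E-p->E E-q->H F-p->F F-q->C G-p->C G-q->I H-p->H H-q->J I-p->I I-q->K J-p->J J-q->J K-p->K K-q->L L-p->L L-q->L

Run two small machines in parallel and take their product. One (6 states) tracks whether the input so far still matches the prefix `ppqq`; the other (5 states) tracks the count of `q`s, saturating at 4. Each combined state is a pair, one component from each; accept when both components accept.
With 12 states:
       p  q 
>  A   B  C 
   B   D  C 
   C   C  E 
   D   F  G 
   E   E  H 
   F   F  C 
   G   C  I 
   H   H  J 
 * I   I  K 
   J   J  J 
 * K   K  L 
   L   L  L 
(> = start, * = accepting)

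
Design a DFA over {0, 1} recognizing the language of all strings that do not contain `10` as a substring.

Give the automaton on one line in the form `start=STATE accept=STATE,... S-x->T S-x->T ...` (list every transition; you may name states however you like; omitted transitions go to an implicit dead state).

start=q0 accept=q0,q1 q0-0->q0 q0-1->q1 q1-0->q2 q1-1->q1 q2-0->q2 q2-1->q2

This is the complement of 'contains `10`'. Use the same substring-matching states — q0 through q2 holding how much of `10` has just been matched — but flip the accepting set: everything except the trap q2 accepts.
        0   1  
>* q0   q0  q1 
 * q1   q2  q1 
   q2   q2  q2 
(> = start, * = accepting)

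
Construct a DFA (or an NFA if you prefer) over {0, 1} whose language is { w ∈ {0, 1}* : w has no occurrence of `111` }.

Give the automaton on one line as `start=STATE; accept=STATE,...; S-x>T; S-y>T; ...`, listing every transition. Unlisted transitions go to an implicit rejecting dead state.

Track partial matches of the forbidden pattern `111`. State q3 is a dead state reached once `111` has occurred; every other state accepts. q0 means no part of `111` is currently matched.
        0   1  
>* q0   q0  q1 
 * q1   q0  q2 
 * q2   q0  q3 
   q3   q3  q3 
(> = start, * = accepting)

start=q0; accept=q0,q1,q2; q0-0>q0; q0-1>q1; q1-0>q0; q1-1>q2; q2-0>q0; q2-1>q3; q3-0>q3; q3-1>q3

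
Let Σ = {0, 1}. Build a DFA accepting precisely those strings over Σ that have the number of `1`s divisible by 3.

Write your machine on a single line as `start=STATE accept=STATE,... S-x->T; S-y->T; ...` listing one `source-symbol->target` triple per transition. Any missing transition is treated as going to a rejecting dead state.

The only thing that matters is how many `1`s have appeared, reduced mod 3. Use one state per residue: s0 for 0, …, s2 for 2. Reading `1` moves to the next residue; anything else stays put. s0 is accepting.
With 3 states:
        0   1  
>* s0   s0  s1 
   s1   s1  s2 
   s2   s2  s0 
(> = start, * = accepting)

start=s0; accept=s0; s0-0->s0; s0-1->s1; s1-0->s1; s1-1->s2; s2-0->s2; s2-1->s0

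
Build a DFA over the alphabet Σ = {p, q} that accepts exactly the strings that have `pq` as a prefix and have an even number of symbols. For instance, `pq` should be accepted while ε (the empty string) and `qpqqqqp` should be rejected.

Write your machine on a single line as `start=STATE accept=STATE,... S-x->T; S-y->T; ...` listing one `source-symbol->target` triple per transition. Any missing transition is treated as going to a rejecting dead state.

start=s0; accept=s4; s0-p->s1; s0-q->s2; s1-p->s3; s1-q->s4; s2-p->s3; s2-q->s3; s3-p->s2; s3-q->s2; s4-p->s5; s4-q->s5; s5-p->s4; s5-q->s4

Build one automaton per condition and run them in lockstep. The first has 4 states tracking whether the input so far still matches the prefix `pq`; the second has 2 states tracking the input length modulo 2. A product state is a pair (one from each), accepting exactly when both do.
6 states suffice.
        p   q  
>  s0   s1  s2 
   s1   s3  s4 
   s2   s3  s3 
   s3   s2  s2 
 * s4   s5  s5 
   s5   s4  s4 
(> = start, * = accepting)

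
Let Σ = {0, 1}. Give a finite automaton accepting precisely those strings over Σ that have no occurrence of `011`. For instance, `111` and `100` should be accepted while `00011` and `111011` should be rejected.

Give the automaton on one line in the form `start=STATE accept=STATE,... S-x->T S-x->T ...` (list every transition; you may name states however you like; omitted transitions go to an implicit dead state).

This is the complement of 'contains `011`'. Use the same substring-matching states — s0 through s3 holding how much of `011` has just been matched — but flip the accepting set: everything except the trap s3 accepts.
4 states suffice.
        0   1  
>* s0   s1  s0 
 * s1   s1  s2 
 * s2   s1  s3 
   s3   s3  s3 
(> = start, * = accepting)

start=s0 accept=s0,s1,s2 s0-0->s1 s0-1->s0 s1-0->s1 s1-1->s2 s2-0->s1 s2-1->s3 s3-0->s3 s3-1->s3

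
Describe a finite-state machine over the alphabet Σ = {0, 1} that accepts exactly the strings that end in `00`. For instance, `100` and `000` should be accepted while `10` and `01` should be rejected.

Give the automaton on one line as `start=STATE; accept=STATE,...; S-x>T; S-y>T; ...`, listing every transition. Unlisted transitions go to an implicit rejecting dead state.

start=s0; accept=s2; s0-0>s1; s0-1>s0; s1-0>s2; s1-1>s0; s2-0>s2; s2-1>s0

Remember how much of `00` the current input suffix matches. State s0 means no match yet; s1 means the last symbol is `0`; s2 means the last 2 symbols are `00`. Only s2 accepts. On a mismatch, fall back to the longest proper suffix that is still a prefix of `00`.
        0   1  
>  s0   s1  s0 
   s1   s2  s0 
 * s2   s2  s0 
(> = start, * = accepting)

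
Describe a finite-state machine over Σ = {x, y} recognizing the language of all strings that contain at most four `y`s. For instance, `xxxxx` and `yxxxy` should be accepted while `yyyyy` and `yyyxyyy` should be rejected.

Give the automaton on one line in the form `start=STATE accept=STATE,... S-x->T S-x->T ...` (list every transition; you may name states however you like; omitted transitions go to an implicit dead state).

start=s0 accept=s0,s1,s2,s3,s4 s0-x->s0 s0-y->s1 s1-x->s1 s1-y->s2 s2-x->s2 s2-y->s3 s3-x->s3 s3-y->s4 s4-x->s4 s4-y->s5 s5-x->s5 s5-y->s5

Only the number of `y`s matters, and only up to 5. Make a chain s0 → s1 → s2 → s3 → s4 → s5 advanced by each `y` (with s5 absorbing); every other symbol self-loops. The accepting set is {s0, s1, s2, s3, s4}.
        x   y  
>* s0   s0  s1 
 * s1   s1  s2 
 * s2   s2  s3 
 * s3   s3  s4 
 * s4   s4  s5 
   s5   s5  s5 
(> = start, * = accepting)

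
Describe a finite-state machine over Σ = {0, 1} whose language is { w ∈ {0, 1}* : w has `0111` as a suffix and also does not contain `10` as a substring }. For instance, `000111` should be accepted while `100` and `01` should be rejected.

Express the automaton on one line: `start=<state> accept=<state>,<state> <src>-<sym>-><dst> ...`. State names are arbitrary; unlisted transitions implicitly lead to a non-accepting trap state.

Build one automaton per condition and run them in lockstep. The first has 5 states tracking how much of the suffix `0111` has currently been matched; the second has 3 states tracking partial matches of the forbidden pattern `10`. A product state is a pair (one from each), accepting exactly when both do.
With 11 states:
       0  1 
>  A   B  C 
   B   B  D 
   C   E  C 
   D   E  F 
   E   E  G 
   F   E  H 
   G   E  I 
 * H   E  C 
   I   E  J 
   J   E  K 
   K   E  K 
(> = start, * = accepting)

start=A accept=H A-0->B A-1->C B-0->B B-1->D C-0->E C-1->C D-0->E D-1->F E-0->E E-1->G F-0->E F-1->H G-0->E G-1->I H-0->E H-1->C I-0->E I-1->J J-0->E J-1->K K-0->E K-1->K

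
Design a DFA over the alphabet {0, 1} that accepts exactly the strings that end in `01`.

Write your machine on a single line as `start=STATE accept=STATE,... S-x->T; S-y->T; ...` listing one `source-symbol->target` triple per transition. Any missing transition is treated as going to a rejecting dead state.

Let each state record the length of the longest suffix of the input read so far that is also a prefix of `01`. q1 means the last symbol is `0`; q2 means the last 2 symbols are `01`. Accept only at q2, where the string currently ends in `01`.
3 states suffice.
        0   1  
>  q0   q1  q0 
   q1   q1  q2 
 * q2   q1  q0 
(> = start, * = accepting)

start=q0; accept=q2; q0-0->q1; q0-1->q0; q1-0->q1; q1-1->q2; q2-0->q1; q2-1->q0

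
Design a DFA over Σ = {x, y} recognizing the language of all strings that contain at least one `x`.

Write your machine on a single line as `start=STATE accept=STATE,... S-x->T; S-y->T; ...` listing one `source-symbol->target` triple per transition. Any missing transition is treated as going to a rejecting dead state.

start=q0; accept=q1,q2; q0-x->q1; q0-y->q0; q1-x->q2; q1-y->q1; q2-x->q2; q2-y->q2

Count `x`s, saturating at 2: state q0 means no `x` yet, q1 means one `x` seen, q2 means more than one. Each `x` increments (capped at q2); other symbols loop. Accept from {q1, q2}.
        x   y  
>  q0   q1  q0 
 * q1   q2  q1 
 * q2   q2  q2 
(> = start, * = accepting)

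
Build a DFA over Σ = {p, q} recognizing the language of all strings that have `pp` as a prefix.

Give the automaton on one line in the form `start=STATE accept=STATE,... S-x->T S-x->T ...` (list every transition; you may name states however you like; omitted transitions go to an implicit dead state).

start=S0 accept=S2 S0-p->S1 S0-q->S3 S1-p->S2 S1-q->S3 S2-p->S2 S2-q->S2 S3-p->S3 S3-q->S3

Walk along `pp` while the input agrees: from S0 take `p` to S1, and so on. Any deviation drops to the rejecting sink S3. Once S2 is reached the prefix is confirmed and every continuation is accepted.
A 4-state machine:
        p   q  
>  S0   S1  S3 
   S1   S2  S3 
 * S2   S2  S2 
   S3   S3  S3 
(> = start, * = accepting)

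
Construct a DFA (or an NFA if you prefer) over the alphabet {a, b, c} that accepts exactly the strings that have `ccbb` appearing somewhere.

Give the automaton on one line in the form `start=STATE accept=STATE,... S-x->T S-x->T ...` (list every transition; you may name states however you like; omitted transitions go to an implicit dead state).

Track how much of `ccbb` has been matched so far: state s0 is no progress, s4 is the absorbing accept state reached once `ccbb` has occurred. Intermediate states record partial matches; on a mismatch, fall back to the longest reusable overlap.
With 5 states:
        a   b   c  
>  s0   s0  s0  s1 
   s1   s0  s0  s2 
   s2   s0  s3  s2 
   s3   s0  s4  s1 
 * s4   s4  s4  s4 
(> = start, * = accepting)

start=s0 accept=s4 s0-a->s0 s0-b->s0 s0-c->s1 s1-a->s0 s1-b->s0 s1-c->s2 s2-a->s0 s2-b->s3 s2-c->s2 s3-a->s0 s3-b->s4 s3-c->s1 s4-a->s4 s4-b->s4 s4-c->s4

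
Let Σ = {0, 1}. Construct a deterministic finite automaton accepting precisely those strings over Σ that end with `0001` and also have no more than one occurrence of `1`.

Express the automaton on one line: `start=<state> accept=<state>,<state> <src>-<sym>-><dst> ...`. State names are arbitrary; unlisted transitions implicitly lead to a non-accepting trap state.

start=q0 accept=q9 q0-0->q1 q0-1->q2 q1-0->q3 q1-1->q2 q2-0->q4 q2-1->q5 q3-0->q6 q3-1->q2 q4-0->q7 q4-1->q5 q5-0->q8 q5-1->q5 q6-0->q6 q6-1->q9 q7-0->q10 q7-1->q5 q8-0->q11 q8-1->q5 q9-0->q4 q9-1->q5 q10-0->q10 q10-1->q12 q11-0->q13 q11-1->q5 q12-0->q8 q12-1->q5 q13-0->q13 q13-1->q12

Build one automaton per condition and run them in lockstep. The first has 5 states tracking how much of the suffix `0001` has currently been matched; the second has 3 states tracking the count of `1`s, saturating at 2. A product state is a pair (one from each), accepting exactly when both do.
A 14-state machine:
          0    1  
>  q0     q1   q2 
   q1     q3   q2 
   q2     q4   q5 
   q3     q6   q2 
   q4     q7   q5 
   q5     q8   q5 
   q6     q6   q9 
   q7    q10   q5 
   q8    q11   q5 
 * q9     q4   q5 
   q10   q10  q12 
   q11   q13   q5 
   q12    q8   q5 
   q13   q13  q12 
(> = start, * = accepting)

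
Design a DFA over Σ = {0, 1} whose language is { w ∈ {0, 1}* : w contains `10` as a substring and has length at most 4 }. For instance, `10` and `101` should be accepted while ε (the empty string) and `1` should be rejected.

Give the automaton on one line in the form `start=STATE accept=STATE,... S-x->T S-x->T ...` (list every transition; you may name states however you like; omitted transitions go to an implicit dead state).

start=q0 accept=q5,q8,q9 q0-0->q1 q0-1->q2 q1-0->q3 q1-1->q4 q2-0->q5 q2-1->q4 q3-0->q6 q3-1->q7 q4-0->q8 q4-1->q7 q5-0->q8 q5-1->q8 q6-0->q6 q6-1->q6 q7-0->q9 q7-1->q6 q8-0->q9 q8-1->q9 q9-0->q6 q9-1->q6

Handle the two conditions separately and then intersect. One (3 states) tracks whether and how much of `10` has been seen; the other (6 states) tracks the input length, saturating at 5. Each combined state is a pair, one component from each; accept when both components accept. Equivalent product states are then merged.
With 10 states:
        0   1  
>  q0   q1  q2 
   q1   q3  q4 
   q2   q5  q4 
   q3   q6  q7 
   q4   q8  q7 
 * q5   q8  q8 
   q6   q6  q6 
   q7   q9  q6 
 * q8   q9  q9 
 * q9   q6  q6 
(> = start, * = accepting)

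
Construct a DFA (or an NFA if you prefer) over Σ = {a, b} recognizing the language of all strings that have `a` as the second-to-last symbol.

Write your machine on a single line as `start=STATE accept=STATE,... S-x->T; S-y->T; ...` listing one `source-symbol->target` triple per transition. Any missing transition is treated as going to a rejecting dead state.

start=q0; accept=q3,q4; q0-a->q1; q0-b->q2; q1-a->q3; q1-b->q4; q2-a->q5; q2-b->q6; q3-a->q3; q3-b->q4; q4-a->q5; q4-b->q6; q5-a->q3; q5-b->q4; q6-a->q5; q6-b->q6

A DFA must remember the last 2 symbols (since which symbol is second-to-last isn't known until the input ends). Use one state per possible window of the last ≤2 symbols; accept from those whose window starts with `a`.
With 7 states:
        a   b  
>  q0   q1  q2 
   q1   q3  q4 
   q2   q5  q6 
 * q3   q3  q4 
 * q4   q5  q6 
   q5   q3  q4 
   q6   q5  q6 
(> = start, * = accepting)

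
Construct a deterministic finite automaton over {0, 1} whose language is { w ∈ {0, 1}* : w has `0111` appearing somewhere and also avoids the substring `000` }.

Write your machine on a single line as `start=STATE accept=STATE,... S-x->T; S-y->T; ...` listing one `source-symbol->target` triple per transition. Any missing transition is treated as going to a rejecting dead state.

start=S0; accept=S7,S9,S11; S0-0->S1; S0-1->S0; S1-0->S2; S1-1->S3; S2-0->S4; S2-1->S3; S3-0->S1; S3-1->S5; S4-0->S4; S4-1->S6; S5-0->S1; S5-1->S7; S6-0->S4; S6-1->S8; S7-0->S9; S7-1->S7; S8-0->S4; S8-1->S10; S9-0->S11; S9-1->S7; S10-0->S10; S10-1->S10; S11-0->S10; S11-1->S7

Run two small machines in parallel and take their product. The first has 5 states tracking whether and how much of `0111` has been seen; the second has 4 states tracking partial matches of the forbidden pattern `000`. A product state is a pair (one from each), accepting exactly when both do.
          0    1  
>  S0     S1   S0 
   S1     S2   S3 
   S2     S4   S3 
   S3     S1   S5 
   S4     S4   S6 
   S5     S1   S7 
   S6     S4   S8 
 * S7     S9   S7 
   S8     S4  S10 
 * S9    S11   S7 
   S10   S10  S10 
 * S11   S10   S7 
(> = start, * = accepting)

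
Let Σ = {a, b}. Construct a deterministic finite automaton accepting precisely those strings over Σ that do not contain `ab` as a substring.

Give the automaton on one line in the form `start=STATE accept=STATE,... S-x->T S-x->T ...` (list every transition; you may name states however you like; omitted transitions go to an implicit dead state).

Track partial matches of the forbidden pattern `ab`. State q2 is a dead state reached once `ab` has occurred; every other state accepts. q0 means no part of `ab` is currently matched.
A 3-state machine:
        a   b  
>* q0   q1  q0 
 * q1   q1  q2 
   q2   q2  q2 
(> = start, * = accepting)

start=q0 accept=q0,q1 q0-a->q1 q0-b->q0 q1-a->q1 q1-b->q2 q2-a->q2 q2-b->q2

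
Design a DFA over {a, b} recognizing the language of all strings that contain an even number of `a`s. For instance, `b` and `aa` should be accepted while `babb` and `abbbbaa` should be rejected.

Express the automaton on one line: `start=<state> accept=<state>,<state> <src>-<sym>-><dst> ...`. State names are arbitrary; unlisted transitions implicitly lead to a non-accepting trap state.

start=q0 accept=q0 q0-a->q1 q0-b->q0 q1-a->q0 q1-b->q1

Keep the running count of `a`s modulo 2: each `a` advances along the cycle q0 → q1 → q0 while other symbols loop. Accept at q0.
2 states suffice.
        a   b  
>* q0   q1  q0 
   q1   q0  q1 
(> = start, * = accepting)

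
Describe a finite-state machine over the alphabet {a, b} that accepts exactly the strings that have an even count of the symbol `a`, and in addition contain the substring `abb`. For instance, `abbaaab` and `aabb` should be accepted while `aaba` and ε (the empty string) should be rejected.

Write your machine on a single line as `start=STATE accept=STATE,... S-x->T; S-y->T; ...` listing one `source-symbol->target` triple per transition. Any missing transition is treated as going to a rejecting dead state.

Handle the two conditions separately and then intersect. One (2 states) tracks the count of `a`s modulo 2; the other (4 states) tracks whether and how much of `abb` has been seen. Each combined state is a pair, one component from each; accept when both components accept.
        a   b  
>  q0   q1  q0 
   q1   q2  q3 
   q2   q1  q4 
   q3   q2  q5 
   q4   q1  q6 
   q5   q6  q5 
 * q6   q5  q6 
(> = start, * = accepting)

start=q0; accept=q6; q0-a->q1; q0-b->q0; q1-a->q2; q1-b->q3; q2-a->q1; q2-b->q4; q3-a->q2; q3-b->q5; q4-a->q1; q4-b->q6; q5-a->q6; q5-b->q5; q6-a->q5; q6-b->q6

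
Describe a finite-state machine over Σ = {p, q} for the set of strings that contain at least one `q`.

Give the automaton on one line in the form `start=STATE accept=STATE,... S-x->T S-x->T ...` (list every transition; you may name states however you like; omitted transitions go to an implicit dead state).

Count `q`s, saturating at 2: state A means no `q` yet, B means one `q` seen, C means more than one. Each `q` increments (capped at C); other symbols loop. Accept from {B, C}.
A 3-state machine:
       p  q 
>  A   A  B 
 * B   B  C 
 * C   C  C 
(> = start, * = accepting)

start=A accept=B,C A-p->A A-q->B B-p->B B-q->C C-p->C C-q->C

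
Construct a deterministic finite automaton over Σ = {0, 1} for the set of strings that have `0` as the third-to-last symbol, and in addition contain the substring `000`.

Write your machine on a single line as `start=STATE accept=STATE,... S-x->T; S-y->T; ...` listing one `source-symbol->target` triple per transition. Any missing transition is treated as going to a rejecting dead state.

Run two small machines in parallel and take their product. The first has 15 states tracking the last 3 symbols read; the second has 4 states tracking whether and how much of `000` has been seen. A product state is a pair (one from each), accepting exactly when both do. Minimizing collapses redundant product states.
An 11-state machine:
          0    1  
>  q0     q1   q0 
   q1     q2   q0 
   q2     q3   q0 
 * q3     q3   q4 
 * q4     q5   q6 
 * q5     q7   q8 
 * q6     q9  q10 
   q7     q3   q4 
   q8     q5   q6 
   q9     q7   q8 
   q10    q9  q10 
(> = start, * = accepting)

start=q0; accept=q3,q4,q5,q6; q0-0->q1; q0-1->q0; q1-0->q2; q1-1->q0; q2-0->q3; q2-1->q0; q3-0->q3; q3-1->q4; q4-0->q5; q4-1->q6; q5-0->q7; q5-1->q8; q6-0->q9; q6-1->q10; q7-0->q3; q7-1->q4; q8-0->q5; q8-1->q6; q9-0->q7; q9-1->q8; q10-0->q9; q10-1->q10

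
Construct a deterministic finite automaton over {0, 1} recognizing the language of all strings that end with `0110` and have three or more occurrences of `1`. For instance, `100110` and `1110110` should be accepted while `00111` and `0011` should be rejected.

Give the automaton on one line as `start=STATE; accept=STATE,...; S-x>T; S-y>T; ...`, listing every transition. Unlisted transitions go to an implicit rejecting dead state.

Run two small machines in parallel and take their product. The first has 5 states tracking how much of the suffix `0110` has currently been matched; the second has 5 states tracking the count of `1`s, saturating at 4. A product state is a pair (one from each), accepting exactly when both do.
20 states suffice.
          0    1  
>  q0     q1   q2 
   q1     q1   q3 
   q2     q4   q5 
   q3     q4   q6 
   q4     q4   q7 
   q5     q8   q9 
   q6    q10   q9 
   q7     q8  q11 
   q8     q8  q12 
   q9    q13  q14 
   q10    q8  q12 
   q11   q15  q14 
   q12   q13  q16 
   q13   q13  q17 
   q14   q18  q14 
 * q15   q13  q17 
   q16   q19  q14 
   q17   q18  q16 
   q18   q18  q17 
 * q19   q18  q17 
(> = start, * = accepting)

start=q0; accept=q15,q19; q0-0>q1; q0-1>q2; q1-0>q1; q1-1>q3; q2-0>q4; q2-1>q5; q3-0>q4; q3-1>q6; q4-0>q4; q4-1>q7; q5-0>q8; q5-1>q9; q6-0>q10; q6-1>q9; q7-0>q8; q7-1>q11; q8-0>q8; q8-1>q12; q9-0>q13; q9-1>q14; q10-0>q8; q10-1>q12; q11-0>q15; q11-1>q14; q12-0>q13; q12-1>q16; q13-0>q13; q13-1>q17; q14-0>q18; q14-1>q14; q15-0>q13; q15-1>q17; q16-0>q19; q16-1>q14; q17-0>q18; q17-1>q16; q18-0>q18; q18-1>q17; q19-0>q18; q19-1>q17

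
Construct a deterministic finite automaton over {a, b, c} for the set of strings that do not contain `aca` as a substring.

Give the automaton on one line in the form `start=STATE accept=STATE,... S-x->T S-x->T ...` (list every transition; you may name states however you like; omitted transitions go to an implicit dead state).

Track partial matches of the forbidden pattern `aca`. State s3 is a dead state reached once `aca` has occurred; every other state accepts. s0 means no part of `aca` is currently matched.
        a   b   c  
>* s0   s1  s0  s0 
 * s1   s1  s0  s2 
 * s2   s3  s0  s0 
   s3   s3  s3  s3 
(> = start, * = accepting)

start=s0 accept=s0,s1,s2 s0-a->s1 s0-b->s0 s0-c->s0 s1-a->s1 s1-b->s0 s1-c->s2 s2-a->s3 s2-b->s0 s2-c->s0 s3-a->s3 s3-b->s3 s3-c->s3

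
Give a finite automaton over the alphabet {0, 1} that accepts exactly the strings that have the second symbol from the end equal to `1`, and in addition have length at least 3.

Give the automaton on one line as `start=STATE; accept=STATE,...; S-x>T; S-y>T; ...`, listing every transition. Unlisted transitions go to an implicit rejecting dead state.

start=q0; accept=q3,q4; q0-0>q1; q0-1>q1; q1-0>q1; q1-1>q2; q2-0>q3; q2-1>q4; q3-0>q1; q3-1>q2; q4-0>q3; q4-1>q4

Handle the two conditions separately and then intersect. The first has 7 states tracking the last 2 symbols read; the second has 5 states tracking the input length, saturating at 4. A product state is a pair (one from each), accepting exactly when both do. Equivalent product states are then merged.
A 5-state machine:
        0   1  
>  q0   q1  q1 
   q1   q1  q2 
   q2   q3  q4 
 * q3   q1  q2 
 * q4   q3  q4 
(> = start, * = accepting)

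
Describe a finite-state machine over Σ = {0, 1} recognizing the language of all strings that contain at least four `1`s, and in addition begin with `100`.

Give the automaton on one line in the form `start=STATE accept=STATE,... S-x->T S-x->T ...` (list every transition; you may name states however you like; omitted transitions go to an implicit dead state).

start=S0 accept=S7 S0-0->S1 S0-1->S2 S1-0->S1 S1-1->S1 S2-0->S3 S2-1->S1 S3-0->S4 S3-1->S1 S4-0->S4 S4-1->S5 S5-0->S5 S5-1->S6 S6-0->S6 S6-1->S7 S7-0->S7 S7-1->S7

Handle the two conditions separately and then intersect. One (6 states) tracks the count of `1`s, saturating at 5; the other (5 states) tracks whether the input so far still matches the prefix `100`. Each combined state is a pair, one component from each; accept when both components accept. Minimizing collapses redundant product states.
8 states suffice.
        0   1  
>  S0   S1  S2 
   S1   S1  S1 
   S2   S3  S1 
   S3   S4  S1 
   S4   S4  S5 
   S5   S5  S6 
   S6   S6  S7 
 * S7   S7  S7 
(> = start, * = accepting)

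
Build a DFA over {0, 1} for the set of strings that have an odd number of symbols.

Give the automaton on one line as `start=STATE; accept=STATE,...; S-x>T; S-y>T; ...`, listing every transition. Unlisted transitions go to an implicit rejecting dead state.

start=q0; accept=q1; q0-0>q1; q0-1>q1; q1-0>q0; q1-1>q0

Only the length mod 2 matters, so use a 2-cycle: from any state, every input symbol moves to the next state, wrapping q1 back to q0. Mark q1 accepting.
        0   1  
>  q0   q1  q1 
 * q1   q0  q0 
(> = start, * = accepting)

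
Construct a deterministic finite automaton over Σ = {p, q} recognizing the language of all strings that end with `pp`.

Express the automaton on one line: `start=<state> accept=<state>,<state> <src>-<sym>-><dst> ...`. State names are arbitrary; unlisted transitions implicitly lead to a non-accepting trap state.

start=S0 accept=S2 S0-p->S1 S0-q->S0 S1-p->S2 S1-q->S0 S2-p->S2 S2-q->S0

Remember how much of `pp` the current input suffix matches. State S0 means no match yet; S1 means the last symbol is `p`; S2 means the last 2 symbols are `pp`. Only S2 accepts. On a mismatch, fall back to the longest proper suffix that is still a prefix of `pp`.
3 states suffice.
        p   q  
>  S0   S1  S0 
   S1   S2  S0 
 * S2   S2  S0 
(> = start, * = accepting)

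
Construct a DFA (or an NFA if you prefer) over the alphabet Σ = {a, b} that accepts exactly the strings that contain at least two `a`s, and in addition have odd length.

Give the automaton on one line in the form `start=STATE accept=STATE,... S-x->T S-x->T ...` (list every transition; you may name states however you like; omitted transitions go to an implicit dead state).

Run two small machines in parallel and take their product. One (4 states) tracks the count of `a`s, saturating at 3; the other (2 states) tracks the input length modulo 2. Each combined state is a pair, one component from each; accept when both components accept. After merging equivalent states the machine shrinks.
With 6 states:
        a   b  
>  q0   q1  q2 
   q1   q3  q4 
   q2   q4  q0 
   q3   q5  q5 
   q4   q5  q1 
 * q5   q3  q3 
(> = start, * = accepting)

start=q0 accept=q5 q0-a->q1 q0-b->q2 q1-a->q3 q1-b->q4 q2-a->q4 q2-b->q0 q3-a->q5 q3-b->q5 q4-a->q5 q4-b->q1 q5-a->q3 q5-b->q3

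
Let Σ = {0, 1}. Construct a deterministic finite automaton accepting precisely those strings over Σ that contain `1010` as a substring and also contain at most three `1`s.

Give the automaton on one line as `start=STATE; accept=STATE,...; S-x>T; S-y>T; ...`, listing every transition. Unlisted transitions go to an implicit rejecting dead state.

Handle the two conditions separately and then intersect. The first has 5 states tracking whether and how much of `1010` has been seen; the second has 5 states tracking the count of `1`s, saturating at 4. A product state is a pair (one from each), accepting exactly when both do. Minimizing collapses redundant product states.
An 11-state machine:
          0    1  
>  S0     S0   S1 
   S1     S2   S3 
   S2     S4   S5 
   S3     S6   S7 
   S4     S4   S3 
   S5     S8   S7 
   S6     S7   S9 
   S7     S7   S7 
 * S8     S8  S10 
   S9    S10   S7 
 * S10   S10   S7 
(> = start, * = accepting)

start=S0; accept=S8,S10; S0-0>S0; S0-1>S1; S1-0>S2; S1-1>S3; S2-0>S4; S2-1>S5; S3-0>S6; S3-1>S7; S4-0>S4; S4-1>S3; S5-0>S8; S5-1>S7; S6-0>S7; S6-1>S9; S7-0>S7; S7-1>S7; S8-0>S8; S8-1>S10; S9-0>S10; S9-1>S7; S10-0>S10; S10-1>S7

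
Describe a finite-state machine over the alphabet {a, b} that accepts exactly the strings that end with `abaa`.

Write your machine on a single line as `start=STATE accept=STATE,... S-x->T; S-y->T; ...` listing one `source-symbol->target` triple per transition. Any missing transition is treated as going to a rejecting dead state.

Remember how much of `abaa` the current input suffix matches. State q0 means no match yet; q1 means the last symbol is `a`; q2 means the last 2 symbols are `ab`; q3 means the last 3 symbols are `aba`; q4 means the last 4 symbols are `abaa`. Only q4 accepts. On a mismatch, fall back to the longest proper suffix that is still a prefix of `abaa`.
With 5 states:
        a   b  
>  q0   q1  q0 
   q1   q1  q2 
   q2   q3  q0 
   q3   q4  q2 
 * q4   q1  q2 
(> = start, * = accepting)

start=q0; accept=q4; q0-a->q1; q0-b->q0; q1-a->q1; q1-b->q2; q2-a->q3; q2-b->q0; q3-a->q4; q3-b->q2; q4-a->q1; q4-b->q2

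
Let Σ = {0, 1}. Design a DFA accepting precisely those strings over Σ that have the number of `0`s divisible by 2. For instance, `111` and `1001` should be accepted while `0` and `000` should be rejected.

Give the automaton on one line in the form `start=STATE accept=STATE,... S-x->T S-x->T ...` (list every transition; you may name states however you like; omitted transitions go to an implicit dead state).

start=s0 accept=s0 s0-0->s1 s0-1->s0 s1-0->s0 s1-1->s1

Keep the running count of `0`s modulo 2: each `0` advances along the cycle s0 → s1 → s0 while other symbols loop. Accept at s0.
2 states suffice.
        0   1  
>* s0   s1  s0 
   s1   s0  s1 
(> = start, * = accepting)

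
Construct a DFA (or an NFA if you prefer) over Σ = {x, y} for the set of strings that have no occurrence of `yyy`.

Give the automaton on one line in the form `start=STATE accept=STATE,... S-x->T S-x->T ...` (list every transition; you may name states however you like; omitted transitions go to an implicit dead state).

start=q0 accept=q0,q1,q2 q0-x->q0 q0-y->q1 q1-x->q0 q1-y->q2 q2-x->q0 q2-y->q3 q3-x->q3 q3-y->q3

Track partial matches of the forbidden pattern `yyy`. State q3 is a dead state reached once `yyy` has occurred; every other state accepts. q0 means no part of `yyy` is currently matched.
4 states suffice.
        x   y  
>* q0   q0  q1 
 * q1   q0  q2 
 * q2   q0  q3 
   q3   q3  q3 
(> = start, * = accepting)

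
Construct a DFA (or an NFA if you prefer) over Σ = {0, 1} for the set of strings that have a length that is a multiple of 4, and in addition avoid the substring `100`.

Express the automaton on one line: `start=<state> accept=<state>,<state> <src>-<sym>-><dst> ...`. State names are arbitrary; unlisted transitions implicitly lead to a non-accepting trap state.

Run two small machines in parallel and take their product. One (4 states) tracks the input length modulo 4; the other (4 states) tracks partial matches of the forbidden pattern `100`. Each combined state is a pair, one component from each; accept when both components accept. Equivalent product states are then merged.
13 states suffice.
          0    1  
>* S0     S1   S2 
   S1     S3   S4 
   S2     S5   S4 
   S3     S6   S7 
   S4     S8   S7 
   S5     S9   S7 
   S6     S0  S10 
   S7    S11  S10 
   S8     S9  S10 
   S9     S9   S9 
 * S10   S12   S2 
 * S11    S9   S2 
   S12    S9   S4 
(> = start, * = accepting)

start=S0 accept=S0,S10,S11 S0-0->S1 S0-1->S2 S1-0->S3 S1-1->S4 S2-0->S5 S2-1->S4 S3-0->S6 S3-1->S7 S4-0->S8 S4-1->S7 S5-0->S9 S5-1->S7 S6-0->S0 S6-1->S10 S7-0->S11 S7-1->S10 S8-0->S9 S8-1->S10 S9-0->S9 S9-1->S9 S10-0->S12 S10-1->S2 S11-0->S9 S11-1->S2 S12-0->S9 S12-1->S4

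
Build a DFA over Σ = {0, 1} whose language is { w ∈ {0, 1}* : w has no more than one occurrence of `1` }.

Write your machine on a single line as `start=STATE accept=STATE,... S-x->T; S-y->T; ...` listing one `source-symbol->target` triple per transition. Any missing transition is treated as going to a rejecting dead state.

Only the number of `1`s matters, and only up to 2. Make a chain s0 → s1 → s2 advanced by each `1` (with s2 absorbing); every other symbol self-loops. The accepting set is {s0, s1}.
A 3-state machine:
        0   1  
>* s0   s0  s1 
 * s1   s1  s2 
   s2   s2  s2 
(> = start, * = accepting)

start=s0; accept=s0,s1; s0-0->s0; s0-1->s1; s1-0->s1; s1-1->s2; s2-0->s2; s2-1->s2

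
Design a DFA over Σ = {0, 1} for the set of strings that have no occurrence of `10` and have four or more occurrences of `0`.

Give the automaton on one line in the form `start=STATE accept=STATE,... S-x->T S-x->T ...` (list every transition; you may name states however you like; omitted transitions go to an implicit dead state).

start=A accept=F,G A-0->B A-1->C B-0->D B-1->C C-0->C C-1->C D-0->E D-1->C E-0->F E-1->C F-0->F F-1->G G-0->C G-1->G

Build one automaton per condition and run them in lockstep. The first has 3 states tracking partial matches of the forbidden pattern `10`; the second has 6 states tracking the count of `0`s, saturating at 5. A product state is a pair (one from each), accepting exactly when both do. After merging equivalent states the machine shrinks.
       0  1 
>  A   B  C 
   B   D  C 
   C   C  C 
   D   E  C 
   E   F  C 
 * F   F  G 
 * G   C  G 
(> = start, * = accepting)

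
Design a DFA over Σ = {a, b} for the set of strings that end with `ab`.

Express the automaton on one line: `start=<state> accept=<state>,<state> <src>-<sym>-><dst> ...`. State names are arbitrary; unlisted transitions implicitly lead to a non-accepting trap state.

start=q0 accept=q2 q0-a->q1 q0-b->q0 q1-a->q1 q1-b->q2 q2-a->q1 q2-b->q0

Remember how much of `ab` the current input suffix matches. State q0 means no match yet; q1 means the last symbol is `a`; q2 means the last 2 symbols are `ab`. Only q2 accepts. On a mismatch, fall back to the longest proper suffix that is still a prefix of `ab`.
A 3-state machine:
        a   b  
>  q0   q1  q0 
   q1   q1  q2 
 * q2   q1  q0 
(> = start, * = accepting)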